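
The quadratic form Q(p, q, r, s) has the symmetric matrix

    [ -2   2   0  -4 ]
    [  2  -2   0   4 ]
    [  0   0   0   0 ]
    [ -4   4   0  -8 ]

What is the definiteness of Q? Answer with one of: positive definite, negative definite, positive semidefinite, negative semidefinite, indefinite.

Row-reducing A symmetrically gives the diagonal entries -2, 0, 0, 0.
Counting signs: 1 negative, 3 zero.
Hence Q is negative semidefinite.

negative semidefinite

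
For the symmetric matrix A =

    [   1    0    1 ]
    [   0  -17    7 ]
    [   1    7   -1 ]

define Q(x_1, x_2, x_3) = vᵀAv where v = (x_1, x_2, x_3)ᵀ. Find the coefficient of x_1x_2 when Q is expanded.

0

The coefficient of x_1x_2 is A[1,2] + A[2,1] = 2·0 = 0.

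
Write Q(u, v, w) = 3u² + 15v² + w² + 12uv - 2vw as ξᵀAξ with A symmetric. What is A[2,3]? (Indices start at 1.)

-1

The coefficient of v·w in Q is -2. For a symmetric A this equals A[2,3] + A[3,2] = 2·A[2,3].
So A[2,3] = -2/2 = -1.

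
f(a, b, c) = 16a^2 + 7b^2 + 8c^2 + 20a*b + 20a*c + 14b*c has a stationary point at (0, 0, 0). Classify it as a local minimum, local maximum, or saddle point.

The Hessian at the origin is H = [[32, 20, 20], [20, 14, 14], [20, 14, 16]].
Row-reducing H symmetrically gives the diagonal entries 32, 3/2, 2.
Counting signs: 3 positive.
H is positive definite, so the origin is a strict local minimum.

local minimum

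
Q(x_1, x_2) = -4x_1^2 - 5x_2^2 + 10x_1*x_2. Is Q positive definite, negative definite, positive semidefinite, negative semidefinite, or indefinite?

Write A = [[-4, 5], [5, -5]].
An LDLᵀ factorisation of A has diagonal entries -4, 5/4.
So there are 1 positive, 1 negative pivots.
Hence Q is indefinite.

indefinite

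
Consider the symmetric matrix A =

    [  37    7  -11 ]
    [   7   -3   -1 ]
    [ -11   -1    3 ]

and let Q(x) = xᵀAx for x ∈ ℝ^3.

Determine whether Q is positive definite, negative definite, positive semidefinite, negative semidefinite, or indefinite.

Congruent diagonalization of A (simultaneous row and column reduction) yields pivots 37, -160/37, 0.
So there are 1 positive, 1 negative, 1 zero pivots.
Hence Q is indefinite.

indefinite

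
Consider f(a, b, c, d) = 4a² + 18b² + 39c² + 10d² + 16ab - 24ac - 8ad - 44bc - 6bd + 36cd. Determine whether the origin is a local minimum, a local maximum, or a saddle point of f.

saddle point

The Hessian at the origin is H = [[8, 16, -24, -8], [16, 36, -44, -6], [-24, -44, 78, 36], [-8, -6, 36, 20]].
Congruent diagonalization of H (simultaneous row and column reduction) yields pivots 8, 4, 2, -15.
That gives 3 positive, 1 negative pivots.
H is indefinite, so the origin is a saddle point.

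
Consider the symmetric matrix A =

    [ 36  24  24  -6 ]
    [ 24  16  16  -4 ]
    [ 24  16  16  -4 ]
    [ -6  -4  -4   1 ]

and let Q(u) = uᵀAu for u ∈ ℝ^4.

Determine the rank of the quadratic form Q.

1

Row-reducing A symmetrically gives the diagonal entries 36, 0, 0, 0.
So there are 1 positive, 3 zero pivots.
The rank is the number of nonzero pivots: 1.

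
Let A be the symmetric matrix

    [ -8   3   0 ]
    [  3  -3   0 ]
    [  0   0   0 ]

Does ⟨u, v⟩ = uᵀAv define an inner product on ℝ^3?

no

Symmetric row and column elimination reduces A to a congruent diagonal form with pivots -8, -15/8, 0.
That gives 2 negative, 1 zero pivots.
Hence Q is negative semidefinite.
⟨·,·⟩ is an inner product exactly when A is positive definite.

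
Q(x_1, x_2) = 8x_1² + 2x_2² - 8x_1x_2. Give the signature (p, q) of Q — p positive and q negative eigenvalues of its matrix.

The associated matrix is A = [[8, -4], [-4, 2]].
Applying the same elementary operations to the rows and columns of A produces a congruent diagonal matrix with entries 8, 0.
So there are 1 positive, 1 zero pivots.

(1, 0)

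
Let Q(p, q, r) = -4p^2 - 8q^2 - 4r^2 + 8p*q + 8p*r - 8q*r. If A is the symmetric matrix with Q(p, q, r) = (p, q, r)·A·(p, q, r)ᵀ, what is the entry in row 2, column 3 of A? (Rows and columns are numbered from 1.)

-4

The coefficient of q·r in Q is -8. For a symmetric A this equals A[2,3] + A[3,2] = 2·A[2,3].
So A[2,3] = -8/2 = -4.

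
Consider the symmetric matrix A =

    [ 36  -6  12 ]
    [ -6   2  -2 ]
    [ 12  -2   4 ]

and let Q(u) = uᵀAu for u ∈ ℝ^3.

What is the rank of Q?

Applying the same elementary operations to the rows and columns of A produces a congruent diagonal matrix with entries 36, 1, 0.
So there are 2 positive, 1 zero pivots.
The rank is the number of nonzero pivots: 2.

2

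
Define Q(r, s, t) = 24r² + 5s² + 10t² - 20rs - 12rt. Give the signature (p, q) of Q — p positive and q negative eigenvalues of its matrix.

(3, 0)

Write A = [[24, -10, -6], [-10, 5, 0], [-6, 0, 10]].
Row-reducing A symmetrically gives the diagonal entries 24, 5/6, 1.
Counting signs: 3 positive.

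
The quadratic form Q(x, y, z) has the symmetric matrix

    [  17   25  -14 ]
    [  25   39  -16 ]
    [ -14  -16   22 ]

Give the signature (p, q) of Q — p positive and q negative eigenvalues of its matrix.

(3, 0)

An LDLᵀ factorisation of A has diagonal entries 17, 38/17, 20/19.
Counting signs: 3 positive.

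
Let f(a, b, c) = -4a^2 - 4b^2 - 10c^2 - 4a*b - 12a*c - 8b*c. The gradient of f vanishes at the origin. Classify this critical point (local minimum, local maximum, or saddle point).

The Hessian at the origin is H = [[-8, -4, -12], [-4, -8, -8], [-12, -8, -20]].
Applying the same elementary operations to the rows and columns of H produces a congruent diagonal matrix with entries -8, -6, -4/3.
That gives 3 negative pivots.
H is negative definite, so the origin is a strict local maximum.

local maximum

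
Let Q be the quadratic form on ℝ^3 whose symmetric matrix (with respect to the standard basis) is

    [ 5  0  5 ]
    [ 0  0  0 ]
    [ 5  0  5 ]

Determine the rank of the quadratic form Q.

1

Symmetric row and column elimination reduces A to a congruent diagonal form with pivots 5, 0, 0.
Counting signs: 1 positive, 2 zero.
The rank is the number of nonzero pivots: 1.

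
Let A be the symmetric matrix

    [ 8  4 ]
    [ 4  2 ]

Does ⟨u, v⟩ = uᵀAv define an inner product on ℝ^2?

no

Row-reducing A symmetrically gives the diagonal entries 8, 0.
So there are 1 positive, 1 zero pivots.
Hence Q is positive semidefinite.
⟨·,·⟩ is an inner product exactly when A is positive definite.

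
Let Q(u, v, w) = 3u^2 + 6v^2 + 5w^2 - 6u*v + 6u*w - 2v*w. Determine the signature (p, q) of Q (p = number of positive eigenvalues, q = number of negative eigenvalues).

(3, 0)

Write A = [[3, -3, 3], [-3, 6, -1], [3, -1, 5]].
An LDLᵀ factorisation of A has diagonal entries 3, 3, 2/3.
That gives 3 positive pivots.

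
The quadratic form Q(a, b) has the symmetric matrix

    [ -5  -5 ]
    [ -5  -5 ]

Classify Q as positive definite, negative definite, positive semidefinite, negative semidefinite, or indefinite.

Symmetric row and column elimination reduces A to a congruent diagonal form with pivots -5, 0.
That gives 1 negative, 1 zero pivots.
Hence Q is negative semidefinite.

negative semidefinite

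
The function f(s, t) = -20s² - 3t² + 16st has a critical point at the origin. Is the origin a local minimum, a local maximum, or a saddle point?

The Hessian at the origin is H = [[-40, 16], [16, -6]].
det H = -40·-6 − (16)² = -16 < 0, so H is indefinite.
Therefore the origin is a saddle point.

saddle point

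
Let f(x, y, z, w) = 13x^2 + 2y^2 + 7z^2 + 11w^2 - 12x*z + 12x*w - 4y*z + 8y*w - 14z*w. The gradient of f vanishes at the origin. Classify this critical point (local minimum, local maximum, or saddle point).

The Hessian at the origin is H = [[26, 0, -12, 12], [0, 4, -4, 8], [-12, -4, 14, -14], [12, 8, -14, 22]].
Applying the same elementary operations to the rows and columns of H produces a congruent diagonal matrix with entries 26, 4, 58/13, 12/29.
Counting signs: 4 positive.
H is positive definite, so the origin is a strict local minimum.

local minimum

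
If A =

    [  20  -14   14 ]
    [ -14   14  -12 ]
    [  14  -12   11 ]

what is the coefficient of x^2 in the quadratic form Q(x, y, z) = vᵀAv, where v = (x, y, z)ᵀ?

20

The coefficient of x^2 is the diagonal entry A[1,1] = 20.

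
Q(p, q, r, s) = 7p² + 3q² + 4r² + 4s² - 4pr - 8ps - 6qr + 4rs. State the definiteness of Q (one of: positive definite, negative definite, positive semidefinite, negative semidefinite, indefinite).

Write A = [[7, 0, -2, -4], [0, 3, -3, 0], [-2, -3, 4, 2], [-4, 0, 2, 4]].
Row-reducing A symmetrically gives the diagonal entries 7, 3, 3/7, 0.
So there are 3 positive, 1 zero pivots.
Hence Q is positive semidefinite.

positive semidefinite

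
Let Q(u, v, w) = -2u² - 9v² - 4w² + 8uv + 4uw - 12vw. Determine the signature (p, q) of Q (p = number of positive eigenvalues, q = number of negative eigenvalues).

(1, 2)

The associated matrix is A = [[-2, 4, 2], [4, -9, -6], [2, -6, -4]].
Applying the same elementary operations to the rows and columns of A produces a congruent diagonal matrix with entries -2, -1, 2.
Counting signs: 1 positive, 2 negative.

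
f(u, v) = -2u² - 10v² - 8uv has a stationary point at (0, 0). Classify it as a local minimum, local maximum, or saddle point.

The Hessian at the origin is H = [[-4, -8], [-8, -20]].
det H = -4·-20 − (-8)² = 16 > 0 and H[1,1] = -4 < 0, so H is negative definite.
Therefore the origin is a local maximum.

local maximum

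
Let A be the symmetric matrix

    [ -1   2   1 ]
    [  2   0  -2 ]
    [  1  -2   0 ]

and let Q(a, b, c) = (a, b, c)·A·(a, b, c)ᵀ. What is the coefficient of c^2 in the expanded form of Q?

The coefficient of c^2 is the diagonal entry A[3,3] = 0.

0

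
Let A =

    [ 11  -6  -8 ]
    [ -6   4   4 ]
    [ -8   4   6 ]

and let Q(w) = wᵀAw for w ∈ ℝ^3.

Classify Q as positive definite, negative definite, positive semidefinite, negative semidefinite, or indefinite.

Row-reducing A symmetrically gives the diagonal entries 11, 8/11, 0.
Counting signs: 2 positive, 1 zero.
Hence Q is positive semidefinite.

positive semidefinite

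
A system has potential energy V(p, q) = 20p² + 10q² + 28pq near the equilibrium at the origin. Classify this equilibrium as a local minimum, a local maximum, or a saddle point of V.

local minimum

The Hessian at the origin is H = [[40, 28], [28, 20]].
det H = 40·20 − (28)² = 16 > 0 and H[1,1] = 40 > 0, so H is positive definite.
Therefore the origin is a local minimum.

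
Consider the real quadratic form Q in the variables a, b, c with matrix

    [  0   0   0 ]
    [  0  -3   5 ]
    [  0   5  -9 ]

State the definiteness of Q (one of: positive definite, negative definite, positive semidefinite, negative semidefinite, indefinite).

negative semidefinite

Applying the same elementary operations to the rows and columns of A produces a congruent diagonal matrix with entries 0, -3, -2/3.
So there are 2 negative, 1 zero pivots.
Hence Q is negative semidefinite.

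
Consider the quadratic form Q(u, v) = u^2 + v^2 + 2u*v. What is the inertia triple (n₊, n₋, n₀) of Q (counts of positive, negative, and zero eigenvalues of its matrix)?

(1, 0, 1)

The associated matrix is A = [[1, 1], [1, 1]].
Symmetric row and column elimination reduces A to a congruent diagonal form with pivots 1, 0.
So there are 1 positive, 1 zero pivots.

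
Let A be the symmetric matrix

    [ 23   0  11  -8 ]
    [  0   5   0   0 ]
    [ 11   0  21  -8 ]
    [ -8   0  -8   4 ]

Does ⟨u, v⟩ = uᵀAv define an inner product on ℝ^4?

Leading principal minors: Δ_1 = 23, Δ_2 = 115, Δ_3 = 1810, Δ_4 = 200.
All leading principal minors are positive, so by Sylvester's criterion Q is positive definite.
⟨·,·⟩ is an inner product exactly when A is positive definite.

yes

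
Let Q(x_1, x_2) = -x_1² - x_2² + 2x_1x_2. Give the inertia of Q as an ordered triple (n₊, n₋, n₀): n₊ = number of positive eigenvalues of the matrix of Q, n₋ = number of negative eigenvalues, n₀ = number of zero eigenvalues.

Write A = [[-1, 1], [1, -1]].
Row-reducing A symmetrically gives the diagonal entries -1, 0.
So there are 1 negative, 1 zero pivots.

(0, 1, 1)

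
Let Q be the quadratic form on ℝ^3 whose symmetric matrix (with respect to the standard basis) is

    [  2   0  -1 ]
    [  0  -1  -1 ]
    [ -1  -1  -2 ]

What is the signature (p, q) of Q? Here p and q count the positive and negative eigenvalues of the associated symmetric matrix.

(1, 2)

Applying the same elementary operations to the rows and columns of A produces a congruent diagonal matrix with entries 2, -1, -3/2.
Counting signs: 1 positive, 2 negative.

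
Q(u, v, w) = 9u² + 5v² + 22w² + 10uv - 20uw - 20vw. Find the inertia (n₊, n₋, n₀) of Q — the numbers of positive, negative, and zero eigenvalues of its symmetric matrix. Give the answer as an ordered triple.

Write A = [[9, 5, -10], [5, 5, -10], [-10, -10, 22]].
Symmetric row and column elimination reduces A to a congruent diagonal form with pivots 9, 20/9, 2.
Counting signs: 3 positive.

(3, 0, 0)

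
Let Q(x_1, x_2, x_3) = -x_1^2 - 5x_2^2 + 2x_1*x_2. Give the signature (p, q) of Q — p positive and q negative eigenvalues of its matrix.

The associated matrix is A = [[-1, 1, 0], [1, -5, 0], [0, 0, 0]].
Congruent diagonalization of A (simultaneous row and column reduction) yields pivots -1, -4, 0.
Counting signs: 2 negative, 1 zero.

(0, 2)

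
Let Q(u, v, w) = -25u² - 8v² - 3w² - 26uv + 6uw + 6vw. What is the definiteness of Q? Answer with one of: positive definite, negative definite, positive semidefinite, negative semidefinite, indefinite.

Write A = [[-25, -13, 3], [-13, -8, 3], [3, 3, -3]].
An LDLᵀ factorisation of A has diagonal entries -25, -31/25, -30/31.
Counting signs: 3 negative.
Hence Q is negative definite.

negative definite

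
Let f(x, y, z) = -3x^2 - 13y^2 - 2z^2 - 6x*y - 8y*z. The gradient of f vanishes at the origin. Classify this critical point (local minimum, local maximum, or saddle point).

The Hessian at the origin is H = [[-6, -6, 0], [-6, -26, -8], [0, -8, -4]].
Row-reducing H symmetrically gives the diagonal entries -6, -20, -4/5.
So there are 3 negative pivots.
H is negative definite, so the origin is a strict local maximum.

local maximum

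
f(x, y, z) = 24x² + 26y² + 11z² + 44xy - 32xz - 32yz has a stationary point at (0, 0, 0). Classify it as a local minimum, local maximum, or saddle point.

local minimum

The Hessian at the origin is H = [[48, 44, -32], [44, 52, -32], [-32, -32, 22]].
An LDLᵀ factorisation of H has diagonal entries 48, 35/3, 2/35.
Counting signs: 3 positive.
H is positive definite, so the origin is a strict local minimum.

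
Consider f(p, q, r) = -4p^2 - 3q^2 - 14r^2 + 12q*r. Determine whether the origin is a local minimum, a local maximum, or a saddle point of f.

The Hessian at the origin is H = [[-8, 0, 0], [0, -6, 12], [0, 12, -28]].
Symmetric row and column elimination reduces H to a congruent diagonal form with pivots -8, -6, -4.
So there are 3 negative pivots.
H is negative definite, so the origin is a strict local maximum.

local maximum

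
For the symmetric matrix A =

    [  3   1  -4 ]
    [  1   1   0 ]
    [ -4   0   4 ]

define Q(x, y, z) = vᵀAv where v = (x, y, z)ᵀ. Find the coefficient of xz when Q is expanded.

The coefficient of xz is A[1,3] + A[3,1] = 2·(-4) = -8.

-8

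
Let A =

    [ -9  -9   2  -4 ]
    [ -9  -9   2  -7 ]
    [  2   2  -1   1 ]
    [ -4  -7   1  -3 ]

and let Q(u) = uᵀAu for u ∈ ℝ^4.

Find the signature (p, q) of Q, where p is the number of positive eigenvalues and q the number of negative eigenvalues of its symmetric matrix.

By Sylvester's law of inertia any congruent diagonalization of A has 1 positive, 3 negative and 0 zero entries.

(1, 3)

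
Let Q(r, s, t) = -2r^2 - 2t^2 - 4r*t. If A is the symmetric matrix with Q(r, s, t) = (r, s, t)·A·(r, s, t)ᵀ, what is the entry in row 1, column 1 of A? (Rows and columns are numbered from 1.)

The coefficient of r^2 in Q is -2, and that is exactly A[1,1].

-2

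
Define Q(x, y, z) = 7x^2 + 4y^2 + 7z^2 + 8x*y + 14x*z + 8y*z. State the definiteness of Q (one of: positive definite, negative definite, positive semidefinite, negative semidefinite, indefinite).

The symmetric matrix is A = [[7, 4, 7], [4, 4, 4], [7, 4, 7]].
Applying the same elementary operations to the rows and columns of A produces a congruent diagonal matrix with entries 7, 12/7, 0.
That gives 2 positive, 1 zero pivots.
Hence Q is positive semidefinite.

positive semidefinite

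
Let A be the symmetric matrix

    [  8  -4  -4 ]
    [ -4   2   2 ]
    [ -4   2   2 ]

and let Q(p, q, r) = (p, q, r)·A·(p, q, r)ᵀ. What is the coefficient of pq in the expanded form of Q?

-8

The coefficient of pq is A[1,2] + A[2,1] = 2·(-4) = -8.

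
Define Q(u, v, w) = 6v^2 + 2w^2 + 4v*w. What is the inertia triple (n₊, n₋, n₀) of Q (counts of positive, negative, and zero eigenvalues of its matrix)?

(2, 0, 1)

The symmetric matrix is A = [[0, 0, 0], [0, 6, 2], [0, 2, 2]].
Applying the same elementary operations to the rows and columns of A produces a congruent diagonal matrix with entries 0, 6, 4/3.
That gives 2 positive, 1 zero pivots.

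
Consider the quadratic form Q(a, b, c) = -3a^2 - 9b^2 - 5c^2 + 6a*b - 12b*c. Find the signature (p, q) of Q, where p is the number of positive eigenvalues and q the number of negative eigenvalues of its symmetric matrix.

(1, 2)

The associated matrix is A = [[-3, 3, 0], [3, -9, -6], [0, -6, -5]].
Congruent diagonalization of A (simultaneous row and column reduction) yields pivots -3, -6, 1.
That gives 1 positive, 2 negative pivots.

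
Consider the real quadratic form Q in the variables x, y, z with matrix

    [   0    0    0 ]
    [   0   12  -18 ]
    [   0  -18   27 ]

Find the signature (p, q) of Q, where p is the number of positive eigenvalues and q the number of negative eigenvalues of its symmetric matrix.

(1, 0)

Congruent diagonalization of A (simultaneous row and column reduction) yields pivots 0, 12, 0.
Counting signs: 1 positive, 2 zero.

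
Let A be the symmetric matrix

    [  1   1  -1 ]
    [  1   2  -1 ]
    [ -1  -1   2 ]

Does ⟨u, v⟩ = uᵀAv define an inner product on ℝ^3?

Symmetric row and column elimination reduces A to a congruent diagonal form with pivots 1, 1, 1.
That gives 3 positive pivots.
Hence Q is positive definite.
⟨·,·⟩ is an inner product exactly when A is positive definite.

yes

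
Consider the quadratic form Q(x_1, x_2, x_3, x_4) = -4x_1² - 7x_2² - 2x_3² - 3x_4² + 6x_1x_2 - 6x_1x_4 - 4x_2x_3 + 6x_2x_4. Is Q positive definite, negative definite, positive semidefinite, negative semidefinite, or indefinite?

negative definite

The symmetric matrix of Q is A = [[-4, 3, 0, -3], [3, -7, -2, 3], [0, -2, -2, 0], [-3, 3, 0, -3]].
Leading principal minors: Δ_1 = -4, Δ_2 = 19, Δ_3 = -22, Δ_4 = 12.
The signs alternate starting with Δ_1 < 0, so by Sylvester's criterion Q is negative definite.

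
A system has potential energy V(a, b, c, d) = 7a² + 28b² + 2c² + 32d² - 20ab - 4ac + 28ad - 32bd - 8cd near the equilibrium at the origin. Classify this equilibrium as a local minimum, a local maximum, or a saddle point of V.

The Hessian at the origin is H = [[14, -20, -4, 28], [-20, 56, 0, -32], [-4, 0, 4, -8], [28, -32, -8, 64]].
Applying the same elementary operations to the rows and columns of H produces a congruent diagonal matrix with entries 14, 192/7, 5/3, 4.
Counting signs: 4 positive.
H is positive definite, so the origin is a strict local minimum.

local minimum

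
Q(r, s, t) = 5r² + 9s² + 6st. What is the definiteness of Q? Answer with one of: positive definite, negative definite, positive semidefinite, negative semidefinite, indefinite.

Write A = [[5, 0, 0], [0, 9, 3], [0, 3, 0]].
Applying the same elementary operations to the rows and columns of A produces a congruent diagonal matrix with entries 5, 9, -1.
That gives 2 positive, 1 negative pivots.
Hence Q is indefinite.

indefinite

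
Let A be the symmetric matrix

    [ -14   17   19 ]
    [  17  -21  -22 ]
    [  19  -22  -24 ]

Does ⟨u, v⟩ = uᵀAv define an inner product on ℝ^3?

no

Row-reducing A symmetrically gives the diagonal entries -14, -5/14, 5.
Counting signs: 1 positive, 2 negative.
Hence Q is indefinite.
⟨·,·⟩ is an inner product exactly when A is positive definite.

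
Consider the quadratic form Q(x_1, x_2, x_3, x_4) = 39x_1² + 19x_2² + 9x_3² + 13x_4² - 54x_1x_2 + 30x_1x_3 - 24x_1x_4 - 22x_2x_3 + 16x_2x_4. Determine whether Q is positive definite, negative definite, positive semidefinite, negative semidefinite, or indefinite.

The symmetric matrix of Q is A = [[39, -27, 15, -12], [-27, 19, -11, 8], [15, -11, 9, 0], [-12, 8, 0, 13]].
Leading principal minors: Δ_1 = 39, Δ_2 = 12, Δ_3 = 24, Δ_4 = 24.
All leading principal minors are positive, so by Sylvester's criterion Q is positive definite.

positive definite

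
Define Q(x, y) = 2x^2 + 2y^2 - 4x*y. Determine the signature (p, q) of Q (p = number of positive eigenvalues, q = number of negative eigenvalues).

(1, 0)

The symmetric matrix is A = [[2, -2], [-2, 2]].
Row-reducing A symmetrically gives the diagonal entries 2, 0.
So there are 1 positive, 1 zero pivots.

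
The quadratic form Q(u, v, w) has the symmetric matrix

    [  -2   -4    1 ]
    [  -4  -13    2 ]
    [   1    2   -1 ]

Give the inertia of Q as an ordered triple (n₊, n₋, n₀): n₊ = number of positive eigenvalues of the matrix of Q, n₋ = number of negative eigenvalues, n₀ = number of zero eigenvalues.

Congruent diagonalization of A (simultaneous row and column reduction) yields pivots -2, -5, -1/2.
That gives 3 negative pivots.

(0, 3, 0)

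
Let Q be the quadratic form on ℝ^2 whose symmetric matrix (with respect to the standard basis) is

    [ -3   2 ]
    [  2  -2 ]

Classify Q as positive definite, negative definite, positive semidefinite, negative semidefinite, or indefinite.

For the 2×2 matrix [[-3, 2], [2, -2]]: det = -3·-2 − (2)² = 2, trace = -5.
det > 0 so both eigenvalues share the sign of the trace; trace = -5 < 0 ⇒ both negative.

negative definite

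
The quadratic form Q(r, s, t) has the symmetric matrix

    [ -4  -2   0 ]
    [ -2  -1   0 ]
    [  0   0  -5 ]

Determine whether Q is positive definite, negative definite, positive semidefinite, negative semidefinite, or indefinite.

negative semidefinite

Applying the same elementary operations to the rows and columns of A produces a congruent diagonal matrix with entries -4, 0, -5.
So there are 2 negative, 1 zero pivots.
Hence Q is negative semidefinite.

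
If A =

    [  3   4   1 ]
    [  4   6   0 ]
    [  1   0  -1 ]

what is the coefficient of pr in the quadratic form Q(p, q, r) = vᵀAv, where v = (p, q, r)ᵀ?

2

The coefficient of pr is A[1,3] + A[3,1] = 2·1 = 2.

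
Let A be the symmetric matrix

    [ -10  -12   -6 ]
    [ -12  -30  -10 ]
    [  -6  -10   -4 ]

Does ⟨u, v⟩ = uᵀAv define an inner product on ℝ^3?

Congruent diagonalization of A (simultaneous row and column reduction) yields pivots -10, -78/5, 4/39.
Counting signs: 1 positive, 2 negative.
Hence Q is indefinite.
⟨·,·⟩ is an inner product exactly when A is positive definite.

no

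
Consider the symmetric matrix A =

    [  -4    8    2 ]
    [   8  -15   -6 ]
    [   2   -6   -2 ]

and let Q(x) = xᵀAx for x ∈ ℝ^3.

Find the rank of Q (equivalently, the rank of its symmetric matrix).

3

Row-reducing A symmetrically gives the diagonal entries -4, 1, -5.
So there are 1 positive, 2 negative pivots.
The rank is the number of nonzero pivots: 3.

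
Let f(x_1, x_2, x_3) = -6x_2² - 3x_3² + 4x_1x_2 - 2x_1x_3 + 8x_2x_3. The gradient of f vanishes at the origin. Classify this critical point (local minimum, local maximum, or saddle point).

saddle point

The Hessian at the origin is H = [[0, 4, -2], [4, -12, 8], [-2, 8, -6]].
H is indefinite, so the origin is a saddle point.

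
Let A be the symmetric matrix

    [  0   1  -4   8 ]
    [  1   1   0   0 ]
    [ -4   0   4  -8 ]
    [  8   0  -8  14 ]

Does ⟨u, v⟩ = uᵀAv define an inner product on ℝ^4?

A is congruent to a diagonal matrix with 2 positive, 2 negative and 0 zero entries, so Q is indefinite.
⟨·,·⟩ is an inner product exactly when A is positive definite.

no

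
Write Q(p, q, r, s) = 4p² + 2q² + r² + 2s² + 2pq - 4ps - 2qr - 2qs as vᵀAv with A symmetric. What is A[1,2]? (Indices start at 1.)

The coefficient of p·q in Q is 2. For a symmetric A this equals A[1,2] + A[2,1] = 2·A[1,2].
So A[1,2] = 2/2 = 1.

1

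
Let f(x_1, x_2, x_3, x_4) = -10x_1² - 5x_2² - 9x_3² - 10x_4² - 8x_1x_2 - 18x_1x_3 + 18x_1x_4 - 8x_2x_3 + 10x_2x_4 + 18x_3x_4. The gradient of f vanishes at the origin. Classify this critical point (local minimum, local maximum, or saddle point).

The Hessian at the origin is H = [[-20, -8, -18, 18], [-8, -10, -8, 10], [-18, -8, -18, 18], [18, 10, 18, -20]].
Row-reducing H symmetrically gives the diagonal entries -20, -34/5, -29/17, -40/29.
Counting signs: 4 negative.
H is negative definite, so the origin is a strict local maximum.

local maximum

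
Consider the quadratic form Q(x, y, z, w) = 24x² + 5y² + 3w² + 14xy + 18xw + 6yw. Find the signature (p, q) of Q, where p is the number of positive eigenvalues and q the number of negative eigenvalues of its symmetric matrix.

The symmetric matrix is A = [[24, 7, 0, 9], [7, 5, 0, 3], [0, 0, 0, 0], [9, 3, 0, 3]].
Row-reducing A symmetrically gives the diagonal entries 24, 71/24, 0, -30/71.
That gives 2 positive, 1 negative, 1 zero pivots.

(2, 1)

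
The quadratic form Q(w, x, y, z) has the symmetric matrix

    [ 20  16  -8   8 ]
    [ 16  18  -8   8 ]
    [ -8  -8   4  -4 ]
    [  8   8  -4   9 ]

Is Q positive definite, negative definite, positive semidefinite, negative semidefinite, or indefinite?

Leading principal minors: Δ_1 = 20, Δ_2 = 104, Δ_3 = 32, Δ_4 = 160.
All leading principal minors are positive, so by Sylvester's criterion Q is positive definite.

positive definite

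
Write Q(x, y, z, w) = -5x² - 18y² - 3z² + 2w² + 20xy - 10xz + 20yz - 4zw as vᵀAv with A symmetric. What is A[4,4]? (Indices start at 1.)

The coefficient of w² in Q is 2, and that is exactly A[4,4].

2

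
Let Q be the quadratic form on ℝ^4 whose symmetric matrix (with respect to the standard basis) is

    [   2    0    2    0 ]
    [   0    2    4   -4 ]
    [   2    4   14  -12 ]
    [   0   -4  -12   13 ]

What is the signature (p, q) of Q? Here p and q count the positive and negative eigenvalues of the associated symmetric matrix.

(4, 0)

Row-reducing A symmetrically gives the diagonal entries 2, 2, 4, 1.
That gives 4 positive pivots.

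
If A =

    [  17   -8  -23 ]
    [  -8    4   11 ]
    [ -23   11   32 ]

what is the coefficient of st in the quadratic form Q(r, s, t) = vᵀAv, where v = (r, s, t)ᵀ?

The coefficient of st is A[2,3] + A[3,2] = 2·11 = 22.

22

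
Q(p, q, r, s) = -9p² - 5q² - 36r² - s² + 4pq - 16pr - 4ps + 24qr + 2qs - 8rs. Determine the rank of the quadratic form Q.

4

The symmetric matrix is A = [[-9, 2, -8, -2], [2, -5, 12, 1], [-8, 12, -36, -4], [-2, 1, -4, -1]].
Row-reducing A symmetrically gives the diagonal entries -9, -41/9, -244/41, -20/61.
So there are 4 negative pivots.
The rank is the number of nonzero pivots: 4.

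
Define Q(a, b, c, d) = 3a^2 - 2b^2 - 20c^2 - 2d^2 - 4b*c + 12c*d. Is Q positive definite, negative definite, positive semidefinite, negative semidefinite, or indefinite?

Write A = [[3, 0, 0, 0], [0, -2, -2, 0], [0, -2, -20, 6], [0, 0, 6, -2]].
Symmetric row and column elimination reduces A to a congruent diagonal form with pivots 3, -2, -18, 0.
Counting signs: 1 positive, 2 negative, 1 zero.
Hence Q is indefinite.

indefinite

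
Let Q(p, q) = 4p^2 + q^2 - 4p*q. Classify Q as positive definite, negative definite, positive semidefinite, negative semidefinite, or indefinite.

positive semidefinite

The symmetric matrix of Q is [[4, -2], [-2, 1]].
For the 2×2 matrix [[4, -2], [-2, 1]]: det = 4·1 − (-2)² = 0, trace = 5.
det = 0 so one eigenvalue is zero; the form is semidefinite with the sign of the trace.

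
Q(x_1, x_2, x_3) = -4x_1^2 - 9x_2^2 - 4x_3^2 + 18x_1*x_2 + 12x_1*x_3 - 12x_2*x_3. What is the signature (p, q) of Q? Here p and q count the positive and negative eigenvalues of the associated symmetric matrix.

The associated matrix is A = [[-4, 9, 6], [9, -9, -6], [6, -6, -4]].
Symmetric row and column elimination reduces A to a congruent diagonal form with pivots -4, 45/4, 0.
Counting signs: 1 positive, 1 negative, 1 zero.

(1, 1)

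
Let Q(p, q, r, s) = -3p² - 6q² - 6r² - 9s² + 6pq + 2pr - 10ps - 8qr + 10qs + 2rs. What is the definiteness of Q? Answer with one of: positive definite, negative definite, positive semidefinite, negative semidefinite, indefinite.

negative definite

The symmetric matrix is A = [[-3, 3, 1, -5], [3, -6, -4, 5], [1, -4, -6, 1], [-5, 5, 1, -9]].
An LDLᵀ factorisation of A has diagonal entries -3, -3, -8/3, -1/2.
That gives 4 negative pivots.
Hence Q is negative definite.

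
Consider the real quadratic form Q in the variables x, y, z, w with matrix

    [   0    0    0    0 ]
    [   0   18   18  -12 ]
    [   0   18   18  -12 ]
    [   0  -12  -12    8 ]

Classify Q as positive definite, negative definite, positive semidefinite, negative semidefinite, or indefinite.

Applying the same elementary operations to the rows and columns of A produces a congruent diagonal matrix with entries 0, 18, 0, 0.
Counting signs: 1 positive, 3 zero.
Hence Q is positive semidefinite.

positive semidefinite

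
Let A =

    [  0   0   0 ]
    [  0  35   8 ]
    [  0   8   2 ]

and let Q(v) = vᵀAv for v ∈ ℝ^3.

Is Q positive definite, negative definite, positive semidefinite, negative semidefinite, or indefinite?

positive semidefinite

Applying the same elementary operations to the rows and columns of A produces a congruent diagonal matrix with entries 0, 35, 6/35.
That gives 2 positive, 1 zero pivots.
Hence Q is positive semidefinite.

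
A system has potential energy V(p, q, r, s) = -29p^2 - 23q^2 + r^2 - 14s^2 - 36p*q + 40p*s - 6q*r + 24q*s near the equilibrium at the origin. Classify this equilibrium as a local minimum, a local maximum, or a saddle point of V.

saddle point

The Hessian at the origin is H = [[-58, -36, 0, 40], [-36, -46, -6, 24], [0, -6, 2, 0], [40, 24, 0, -28]].
Row-reducing H symmetrically gives the diagonal entries -58, -686/29, 1208/343, -60/151.
That gives 1 positive, 3 negative pivots.
H is indefinite, so the origin is a saddle point.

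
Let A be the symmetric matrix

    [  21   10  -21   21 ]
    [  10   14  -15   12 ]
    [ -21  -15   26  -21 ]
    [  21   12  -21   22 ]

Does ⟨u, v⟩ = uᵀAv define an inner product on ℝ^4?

yes

Congruent diagonalization of A (simultaneous row and column reduction) yields pivots 21, 194/21, 445/194, 5/89.
Counting signs: 4 positive.
Hence Q is positive definite.
⟨·,·⟩ is an inner product exactly when A is positive definite.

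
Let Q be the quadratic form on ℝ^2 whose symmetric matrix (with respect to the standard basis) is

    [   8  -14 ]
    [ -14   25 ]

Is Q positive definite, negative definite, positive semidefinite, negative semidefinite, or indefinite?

positive definite

Row-reducing A symmetrically gives the diagonal entries 8, 1/2.
Counting signs: 2 positive.
Hence Q is positive definite.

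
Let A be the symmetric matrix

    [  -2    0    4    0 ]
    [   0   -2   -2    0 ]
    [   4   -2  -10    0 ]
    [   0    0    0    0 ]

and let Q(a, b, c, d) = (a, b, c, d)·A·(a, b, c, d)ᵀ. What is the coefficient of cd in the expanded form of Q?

The coefficient of cd is A[3,4] + A[4,3] = 2·0 = 0.

0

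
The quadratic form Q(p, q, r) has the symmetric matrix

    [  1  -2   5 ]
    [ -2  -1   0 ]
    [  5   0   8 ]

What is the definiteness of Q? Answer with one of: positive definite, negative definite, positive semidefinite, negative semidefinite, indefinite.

indefinite

Symmetric row and column elimination reduces A to a congruent diagonal form with pivots 1, -5, 3.
Counting signs: 2 positive, 1 negative.
Hence Q is indefinite.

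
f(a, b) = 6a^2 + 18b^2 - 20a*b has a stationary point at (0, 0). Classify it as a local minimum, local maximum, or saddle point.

local minimum

The Hessian at the origin is H = [[12, -20], [-20, 36]].
det H = 12·36 − (-20)² = 32 > 0 and H[1,1] = 12 > 0, so H is positive definite.
Therefore the origin is a local minimum.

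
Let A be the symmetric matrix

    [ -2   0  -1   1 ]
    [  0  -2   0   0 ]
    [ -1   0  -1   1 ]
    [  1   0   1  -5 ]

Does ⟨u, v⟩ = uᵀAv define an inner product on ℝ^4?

Congruent diagonalization of A (simultaneous row and column reduction) yields pivots -2, -2, -1/2, -4.
That gives 4 negative pivots.
Hence Q is negative definite.
⟨·,·⟩ is an inner product exactly when A is positive definite.

no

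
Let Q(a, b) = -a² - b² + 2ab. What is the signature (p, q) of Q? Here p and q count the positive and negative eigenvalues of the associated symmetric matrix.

The symmetric matrix is A = [[-1, 1], [1, -1]].
Applying the same elementary operations to the rows and columns of A produces a congruent diagonal matrix with entries -1, 0.
Counting signs: 1 negative, 1 zero.

(0, 1)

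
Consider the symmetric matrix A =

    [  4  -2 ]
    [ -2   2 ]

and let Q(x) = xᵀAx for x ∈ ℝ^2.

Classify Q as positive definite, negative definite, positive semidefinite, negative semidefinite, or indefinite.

Leading principal minors: Δ_1 = 4, Δ_2 = 4.
All leading principal minors are positive, so by Sylvester's criterion Q is positive definite.

positive definite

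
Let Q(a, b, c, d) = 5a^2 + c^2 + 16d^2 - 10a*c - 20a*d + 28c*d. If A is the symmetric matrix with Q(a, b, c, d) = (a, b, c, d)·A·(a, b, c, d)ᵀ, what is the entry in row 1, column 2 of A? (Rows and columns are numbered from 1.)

The coefficient of a·b in Q is 0. For a symmetric A this equals A[1,2] + A[2,1] = 2·A[1,2].
So A[1,2] = 0/2 = 0.

0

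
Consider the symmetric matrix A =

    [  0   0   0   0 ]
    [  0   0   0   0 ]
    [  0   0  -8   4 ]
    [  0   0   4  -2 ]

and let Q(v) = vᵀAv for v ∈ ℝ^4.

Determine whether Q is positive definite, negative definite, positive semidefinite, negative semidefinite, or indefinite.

Congruent diagonalization of A (simultaneous row and column reduction) yields pivots 0, 0, -8, 0.
Counting signs: 1 negative, 3 zero.
Hence Q is negative semidefinite.

negative semidefinite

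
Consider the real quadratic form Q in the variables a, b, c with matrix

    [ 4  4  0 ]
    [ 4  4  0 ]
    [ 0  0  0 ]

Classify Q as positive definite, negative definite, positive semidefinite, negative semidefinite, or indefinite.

Congruent diagonalization of A (simultaneous row and column reduction) yields pivots 4, 0, 0.
That gives 1 positive, 2 zero pivots.
Hence Q is positive semidefinite.

positive semidefinite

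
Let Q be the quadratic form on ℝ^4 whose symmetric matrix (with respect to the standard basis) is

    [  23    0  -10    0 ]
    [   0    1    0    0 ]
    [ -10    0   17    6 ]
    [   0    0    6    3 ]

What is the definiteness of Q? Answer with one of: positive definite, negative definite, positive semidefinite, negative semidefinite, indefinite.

An LDLᵀ factorisation of A has diagonal entries 23, 1, 291/23, 15/97.
So there are 4 positive pivots.
Hence Q is positive definite.

positive definite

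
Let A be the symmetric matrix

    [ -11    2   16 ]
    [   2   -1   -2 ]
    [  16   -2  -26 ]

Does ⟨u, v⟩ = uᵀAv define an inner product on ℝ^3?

Congruent diagonalization of A (simultaneous row and column reduction) yields pivots -11, -7/11, -10/7.
Counting signs: 3 negative.
Hence Q is negative definite.
⟨·,·⟩ is an inner product exactly when A is positive definite.

no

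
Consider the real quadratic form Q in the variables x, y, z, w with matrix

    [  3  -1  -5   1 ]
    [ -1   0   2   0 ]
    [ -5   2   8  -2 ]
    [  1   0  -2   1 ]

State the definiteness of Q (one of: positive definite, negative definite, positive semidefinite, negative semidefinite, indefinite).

indefinite

Symmetric row and column elimination reduces A to a congruent diagonal form with pivots 3, -1/3, 0, 1.
So there are 2 positive, 1 negative, 1 zero pivots.
Hence Q is indefinite.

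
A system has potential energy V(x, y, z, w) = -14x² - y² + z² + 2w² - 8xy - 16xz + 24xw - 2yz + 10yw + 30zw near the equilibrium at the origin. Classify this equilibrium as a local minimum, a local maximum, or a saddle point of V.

The Hessian at the origin is H = [[-28, -8, -16, 24], [-8, -2, -2, 10], [-16, -2, 2, 30], [24, 10, 30, 4]].
Row-reducing H symmetrically gives the diagonal entries -28, 2/7, -12, 2.
Counting signs: 2 positive, 2 negative.
H is indefinite, so the origin is a saddle point.

saddle point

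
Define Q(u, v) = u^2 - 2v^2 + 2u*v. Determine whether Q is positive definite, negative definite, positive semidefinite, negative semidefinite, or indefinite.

indefinite

The symmetric matrix of Q is [[1, 1], [1, -2]].
For the 2×2 matrix [[1, 1], [1, -2]]: det = 1·-2 − (1)² = -3, trace = -1.
det < 0 so the eigenvalues have opposite signs; the form is indefinite.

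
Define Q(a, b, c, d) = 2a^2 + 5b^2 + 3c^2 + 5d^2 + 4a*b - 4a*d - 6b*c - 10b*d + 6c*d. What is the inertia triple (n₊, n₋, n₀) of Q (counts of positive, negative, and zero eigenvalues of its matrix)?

(2, 0, 2)

Write A = [[2, 2, 0, -2], [2, 5, -3, -5], [0, -3, 3, 3], [-2, -5, 3, 5]].
Row-reducing A symmetrically gives the diagonal entries 2, 3, 0, 0.
So there are 2 positive, 2 zero pivots.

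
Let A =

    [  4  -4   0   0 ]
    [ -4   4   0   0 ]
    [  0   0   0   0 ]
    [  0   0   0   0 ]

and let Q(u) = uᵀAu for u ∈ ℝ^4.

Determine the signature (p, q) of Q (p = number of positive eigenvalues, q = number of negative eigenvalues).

Row-reducing A symmetrically gives the diagonal entries 4, 0, 0, 0.
So there are 1 positive, 3 zero pivots.

(1, 0)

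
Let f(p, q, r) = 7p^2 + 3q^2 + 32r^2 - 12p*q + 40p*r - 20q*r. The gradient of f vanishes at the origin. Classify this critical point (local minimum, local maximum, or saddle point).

The Hessian at the origin is H = [[14, -12, 40], [-12, 6, -20], [40, -20, 64]].
Congruent diagonalization of H (simultaneous row and column reduction) yields pivots 14, -30/7, -8/3.
Counting signs: 1 positive, 2 negative.
H is indefinite, so the origin is a saddle point.

saddle point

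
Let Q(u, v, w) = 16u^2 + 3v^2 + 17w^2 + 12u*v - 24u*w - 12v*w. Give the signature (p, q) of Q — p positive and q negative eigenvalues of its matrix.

(3, 0)

The symmetric matrix is A = [[16, 6, -12], [6, 3, -6], [-12, -6, 17]].
Symmetric row and column elimination reduces A to a congruent diagonal form with pivots 16, 3/4, 5.
So there are 3 positive pivots.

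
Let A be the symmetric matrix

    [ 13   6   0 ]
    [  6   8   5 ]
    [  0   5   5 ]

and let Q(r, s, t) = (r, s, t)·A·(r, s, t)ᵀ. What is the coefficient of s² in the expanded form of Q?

The coefficient of s² is the diagonal entry A[2,2] = 8.

8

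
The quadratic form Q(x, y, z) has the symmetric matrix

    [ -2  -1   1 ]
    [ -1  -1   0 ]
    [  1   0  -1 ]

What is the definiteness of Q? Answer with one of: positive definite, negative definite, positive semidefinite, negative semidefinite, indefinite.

Symmetric row and column elimination reduces A to a congruent diagonal form with pivots -2, -1/2, 0.
So there are 2 negative, 1 zero pivots.
Hence Q is negative semidefinite.

negative semidefinite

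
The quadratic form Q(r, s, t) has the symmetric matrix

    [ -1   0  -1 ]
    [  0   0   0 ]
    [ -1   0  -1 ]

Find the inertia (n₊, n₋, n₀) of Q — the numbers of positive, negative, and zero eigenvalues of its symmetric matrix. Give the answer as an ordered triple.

(0, 1, 2)

Symmetric row and column elimination reduces A to a congruent diagonal form with pivots -1, 0, 0.
Counting signs: 1 negative, 2 zero.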